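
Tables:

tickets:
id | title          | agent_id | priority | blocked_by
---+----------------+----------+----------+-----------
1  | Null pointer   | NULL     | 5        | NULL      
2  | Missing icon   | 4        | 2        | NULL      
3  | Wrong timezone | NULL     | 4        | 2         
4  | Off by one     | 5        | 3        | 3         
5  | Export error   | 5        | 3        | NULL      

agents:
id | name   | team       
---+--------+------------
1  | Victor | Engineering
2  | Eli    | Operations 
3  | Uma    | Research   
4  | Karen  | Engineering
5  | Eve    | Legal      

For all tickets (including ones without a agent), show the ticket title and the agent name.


LEFT JOIN keeps every row from tickets (the left table); where agent_id has no match in agents, the agent columns become NULL. Walk through each ticket:
  - ticket 1 (Null pointer): agent_id=NULL, no match -> kept with NULL
  - ticket 2 (Missing icon): agent_id=4 -> matches Karen
  - ticket 3 (Wrong timezone): agent_id=NULL, no match -> kept with NULL
  - ticket 4 (Off by one): agent_id=5 -> matches Eve
  - ticket 5 (Export error): agent_id=5 -> matches Eve
All 5 rows appear; 2 have NULL agent.

SQL:
SELECT a.title, b.name AS agent
FROM tickets a
LEFT JOIN agents b ON a.agent_id = b.id

Result:
title          | agent
---------------+------
Null pointer   | NULL 
Missing icon   | Karen
Wrong timezone | NULL 
Off by one     | Eve  
Export error   | Eve  


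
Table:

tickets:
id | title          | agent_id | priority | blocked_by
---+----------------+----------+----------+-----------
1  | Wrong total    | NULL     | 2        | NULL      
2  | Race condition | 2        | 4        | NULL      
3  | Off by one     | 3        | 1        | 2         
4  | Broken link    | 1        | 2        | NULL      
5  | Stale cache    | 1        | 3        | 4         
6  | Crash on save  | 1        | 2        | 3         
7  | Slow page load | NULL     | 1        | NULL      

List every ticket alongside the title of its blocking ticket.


This is a self-join: tickets is joined to a second copy of itself, matching each row's blocked_by to another row's id. Use LEFT JOIN so rows with blocked_by=NULL are kept.
  - ticket 1 (Wrong total): blocked_by=NULL -> NULL
  - ticket 2 (Race condition): blocked_by=NULL -> NULL
  - ticket 3 (Off by one): blocked_by=2 -> Race condition
  - ticket 4 (Broken link): blocked_by=NULL -> NULL
  - ticket 5 (Stale cache): blocked_by=4 -> Broken link
  - ticket 6 (Crash on save): blocked_by=3 -> Off by one
  - ticket 7 (Slow page load): blocked_by=NULL -> NULL

SQL:
SELECT a.title AS item, b.title AS blocked_by
FROM tickets a
LEFT JOIN tickets b ON a.blocked_by = b.id

Result:
item           | blocked_by    
---------------+---------------
Wrong total    | NULL          
Race condition | NULL          
Off by one     | Race condition
Broken link    | NULL          
Stale cache    | Broken link   
Crash on save  | Off by one    
Slow page load | NULL          


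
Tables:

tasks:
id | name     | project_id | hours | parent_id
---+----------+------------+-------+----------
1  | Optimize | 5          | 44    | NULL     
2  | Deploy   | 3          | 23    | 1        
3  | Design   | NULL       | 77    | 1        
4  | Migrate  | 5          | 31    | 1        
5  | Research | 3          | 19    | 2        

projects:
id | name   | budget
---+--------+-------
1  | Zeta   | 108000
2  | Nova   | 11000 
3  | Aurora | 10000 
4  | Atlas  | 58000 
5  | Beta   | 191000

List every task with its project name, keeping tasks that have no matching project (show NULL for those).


LEFT JOIN keeps every row from tasks (the left table); where project_id has no match in projects, the project columns become NULL. Walk through each task:
  - task 1 (Optimize): project_id=5 -> matches Beta
  - task 2 (Deploy): project_id=3 -> matches Aurora
  - task 3 (Design): project_id=NULL, no match -> kept with NULL
  - task 4 (Migrate): project_id=5 -> matches Beta
  - task 5 (Research): project_id=3 -> matches Aurora
All 5 rows appear; 1 has NULL project.

SQL:
SELECT a.name, b.name AS project
FROM tasks a
LEFT JOIN projects b ON a.project_id = b.id

Result:
name     | project
---------+--------
Optimize | Beta   
Deploy   | Aurora 
Design   | NULL   
Migrate  | Beta   
Research | Aurora 


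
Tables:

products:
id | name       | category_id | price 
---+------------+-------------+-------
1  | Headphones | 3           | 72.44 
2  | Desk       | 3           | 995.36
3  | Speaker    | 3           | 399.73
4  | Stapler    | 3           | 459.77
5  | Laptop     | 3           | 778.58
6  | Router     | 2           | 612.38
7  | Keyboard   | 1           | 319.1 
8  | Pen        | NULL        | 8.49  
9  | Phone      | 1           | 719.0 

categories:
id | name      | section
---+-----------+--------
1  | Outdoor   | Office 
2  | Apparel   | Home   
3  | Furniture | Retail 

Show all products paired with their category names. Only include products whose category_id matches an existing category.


INNER JOIN keeps only products rows whose category_id matches an id in categories. Walk through each product:
  - product 1 (Headphones): category_id=3 -> matches Furniture
  - product 2 (Desk): category_id=3 -> matches Furniture
  - product 3 (Speaker): category_id=3 -> matches Furniture
  - product 4 (Stapler): category_id=3 -> matches Furniture
  - product 5 (Laptop): category_id=3 -> matches Furniture
  - product 6 (Router): category_id=2 -> matches Apparel
  - product 7 (Keyboard): category_id=1 -> matches Outdoor
  - product 8 (Pen): category_id=NULL, no match -> dropped
  - product 9 (Phone): category_id=1 -> matches Outdoor
So 1 of 9 rows is dropped.

SQL:
SELECT a.name, b.name AS category
FROM products a
INNER JOIN categories b ON a.category_id = b.id

Result:
name       | category 
-----------+----------
Headphones | Furniture
Desk       | Furniture
Speaker    | Furniture
Stapler    | Furniture
Laptop     | Furniture
Router     | Apparel  
Keyboard   | Outdoor  
Phone      | Outdoor  


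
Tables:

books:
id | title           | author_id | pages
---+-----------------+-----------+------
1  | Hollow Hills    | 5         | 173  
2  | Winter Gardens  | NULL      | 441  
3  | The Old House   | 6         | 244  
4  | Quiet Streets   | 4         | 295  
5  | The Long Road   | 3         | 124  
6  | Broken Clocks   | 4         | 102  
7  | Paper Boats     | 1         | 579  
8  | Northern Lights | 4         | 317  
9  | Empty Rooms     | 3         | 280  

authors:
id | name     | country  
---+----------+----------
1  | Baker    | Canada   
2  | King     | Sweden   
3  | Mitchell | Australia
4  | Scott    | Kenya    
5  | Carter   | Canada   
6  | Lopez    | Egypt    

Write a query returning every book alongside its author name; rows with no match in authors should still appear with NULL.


LEFT JOIN keeps every row from books (the left table); where author_id has no match in authors, the author columns become NULL. Walk through each book:
  - book 1 (Hollow Hills): author_id=5 -> matches Carter
  - book 2 (Winter Gardens): author_id=NULL, no match -> kept with NULL
  - book 3 (The Old House): author_id=6 -> matches Lopez
  - book 4 (Quiet Streets): author_id=4 -> matches Scott
  - book 5 (The Long Road): author_id=3 -> matches Mitchell
  - book 6 (Broken Clocks): author_id=4 -> matches Scott
  - book 7 (Paper Boats): author_id=1 -> matches Baker
  - book 8 (Northern Lights): author_id=4 -> matches Scott
  - book 9 (Empty Rooms): author_id=3 -> matches Mitchell
All 9 rows appear; 1 has NULL author.

SQL:
SELECT a.title, b.name AS author
FROM books a
LEFT JOIN authors b ON a.author_id = b.id

Result:
title           | author  
----------------+---------
Hollow Hills    | Carter  
Winter Gardens  | NULL    
The Old House   | Lopez   
Quiet Streets   | Scott   
The Long Road   | Mitchell
Broken Clocks   | Scott   
Paper Boats     | Baker   
Northern Lights | Scott   
Empty Rooms     | Mitchell


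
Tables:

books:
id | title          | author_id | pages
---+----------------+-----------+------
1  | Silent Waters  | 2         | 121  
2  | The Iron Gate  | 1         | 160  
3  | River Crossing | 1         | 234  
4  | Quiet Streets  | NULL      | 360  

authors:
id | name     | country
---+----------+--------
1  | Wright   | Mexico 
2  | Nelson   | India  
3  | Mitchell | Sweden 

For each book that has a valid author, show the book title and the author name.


INNER JOIN keeps only books rows whose author_id matches an id in authors. Walk through each book:
  - book 1 (Silent Waters): author_id=2 -> matches Nelson
  - book 2 (The Iron Gate): author_id=1 -> matches Wright
  - book 3 (River Crossing): author_id=1 -> matches Wright
  - book 4 (Quiet Streets): author_id=NULL, no match -> dropped
So 1 of 4 rows is dropped.

SQL:
SELECT a.title, b.name AS author
FROM books a
INNER JOIN authors b ON a.author_id = b.id

Result:
title          | author
---------------+-------
Silent Waters  | Nelson
The Iron Gate  | Wright
River Crossing | Wright


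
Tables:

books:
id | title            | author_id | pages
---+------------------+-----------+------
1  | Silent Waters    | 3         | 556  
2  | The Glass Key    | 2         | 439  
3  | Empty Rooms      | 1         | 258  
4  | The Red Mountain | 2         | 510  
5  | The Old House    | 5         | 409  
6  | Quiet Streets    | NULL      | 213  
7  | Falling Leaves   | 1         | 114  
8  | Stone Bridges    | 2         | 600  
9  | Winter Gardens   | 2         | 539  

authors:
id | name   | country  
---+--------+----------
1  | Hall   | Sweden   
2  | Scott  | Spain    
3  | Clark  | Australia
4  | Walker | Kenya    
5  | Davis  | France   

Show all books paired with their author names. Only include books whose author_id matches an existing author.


INNER JOIN keeps only books rows whose author_id matches an id in authors. Walk through each book:
  - book 1 (Silent Waters): author_id=3 -> matches Clark
  - book 2 (The Glass Key): author_id=2 -> matches Scott
  - book 3 (Empty Rooms): author_id=1 -> matches Hall
  - book 4 (The Red Mountain): author_id=2 -> matches Scott
  - book 5 (The Old House): author_id=5 -> matches Davis
  - book 6 (Quiet Streets): author_id=NULL, no match -> dropped
  - book 7 (Falling Leaves): author_id=1 -> matches Hall
  - book 8 (Stone Bridges): author_id=2 -> matches Scott
  - book 9 (Winter Gardens): author_id=2 -> matches Scott
So 1 of 9 rows is dropped.

SQL:
SELECT a.title, b.name AS author
FROM books a
INNER JOIN authors b ON a.author_id = b.id

Result:
title            | author
-----------------+-------
Silent Waters    | Clark 
The Glass Key    | Scott 
Empty Rooms      | Hall  
The Red Mountain | Scott 
The Old House    | Davis 
Falling Leaves   | Hall  
Stone Bridges    | Scott 
Winter Gardens   | Scott 


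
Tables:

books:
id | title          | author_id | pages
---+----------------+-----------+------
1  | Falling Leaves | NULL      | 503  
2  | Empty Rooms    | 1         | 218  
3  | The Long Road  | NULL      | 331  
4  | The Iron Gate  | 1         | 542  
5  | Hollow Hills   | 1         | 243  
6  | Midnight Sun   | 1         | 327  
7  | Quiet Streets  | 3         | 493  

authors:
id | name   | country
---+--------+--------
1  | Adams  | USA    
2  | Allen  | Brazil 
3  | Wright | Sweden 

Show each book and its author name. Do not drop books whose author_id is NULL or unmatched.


LEFT JOIN keeps every row from books (the left table); where author_id has no match in authors, the author columns become NULL. Walk through each book:
  - book 1 (Falling Leaves): author_id=NULL, no match -> kept with NULL
  - book 2 (Empty Rooms): author_id=1 -> matches Adams
  - book 3 (The Long Road): author_id=NULL, no match -> kept with NULL
  - book 4 (The Iron Gate): author_id=1 -> matches Adams
  - book 5 (Hollow Hills): author_id=1 -> matches Adams
  - book 6 (Midnight Sun): author_id=1 -> matches Adams
  - book 7 (Quiet Streets): author_id=3 -> matches Wright
All 7 rows appear; 2 have NULL author.

SQL:
SELECT a.title, b.name AS author
FROM books a
LEFT JOIN authors b ON a.author_id = b.id

Result:
title          | author
---------------+-------
Falling Leaves | NULL  
Empty Rooms    | Adams 
The Long Road  | NULL  
The Iron Gate  | Adams 
Hollow Hills   | Adams 
Midnight Sun   | Adams 
Quiet Streets  | Wright


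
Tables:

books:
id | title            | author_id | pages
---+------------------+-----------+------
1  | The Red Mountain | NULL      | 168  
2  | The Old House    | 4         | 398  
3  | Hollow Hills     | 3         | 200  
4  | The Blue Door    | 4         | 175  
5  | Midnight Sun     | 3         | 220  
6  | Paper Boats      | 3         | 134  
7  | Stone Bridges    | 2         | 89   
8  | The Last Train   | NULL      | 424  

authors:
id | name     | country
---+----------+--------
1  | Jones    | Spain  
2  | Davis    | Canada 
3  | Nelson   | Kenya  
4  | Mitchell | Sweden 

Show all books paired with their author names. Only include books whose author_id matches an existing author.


INNER JOIN keeps only books rows whose author_id matches an id in authors. Walk through each book:
  - book 1 (The Red Mountain): author_id=NULL, no match -> dropped
  - book 2 (The Old House): author_id=4 -> matches Mitchell
  - book 3 (Hollow Hills): author_id=3 -> matches Nelson
  - book 4 (The Blue Door): author_id=4 -> matches Mitchell
  - book 5 (Midnight Sun): author_id=3 -> matches Nelson
  - book 6 (Paper Boats): author_id=3 -> matches Nelson
  - book 7 (Stone Bridges): author_id=2 -> matches Davis
  - book 8 (The Last Train): author_id=NULL, no match -> dropped
So 2 of 8 rows are dropped.

SQL:
SELECT a.title, b.name AS author
FROM books a
INNER JOIN authors b ON a.author_id = b.id

Result:
title         | author  
--------------+---------
The Old House | Mitchell
Hollow Hills  | Nelson  
The Blue Door | Mitchell
Midnight Sun  | Nelson  
Paper Boats   | Nelson  
Stone Bridges | Davis   


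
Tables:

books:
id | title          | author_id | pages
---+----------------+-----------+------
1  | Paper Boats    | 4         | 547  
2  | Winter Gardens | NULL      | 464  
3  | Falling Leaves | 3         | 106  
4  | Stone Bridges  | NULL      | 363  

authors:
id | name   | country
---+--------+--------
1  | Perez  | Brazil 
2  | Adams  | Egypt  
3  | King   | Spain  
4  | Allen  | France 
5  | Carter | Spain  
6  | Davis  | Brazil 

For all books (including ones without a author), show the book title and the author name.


LEFT JOIN keeps every row from books (the left table); where author_id has no match in authors, the author columns become NULL. Walk through each book:
  - book 1 (Paper Boats): author_id=4 -> matches Allen
  - book 2 (Winter Gardens): author_id=NULL, no match -> kept with NULL
  - book 3 (Falling Leaves): author_id=3 -> matches King
  - book 4 (Stone Bridges): author_id=NULL, no match -> kept with NULL
All 4 rows appear; 2 have NULL author.

SQL:
SELECT a.title, b.name AS author
FROM books a
LEFT JOIN authors b ON a.author_id = b.id

Result:
title          | author
---------------+-------
Paper Boats    | Allen 
Winter Gardens | NULL  
Falling Leaves | King  
Stone Bridges  | NULL  


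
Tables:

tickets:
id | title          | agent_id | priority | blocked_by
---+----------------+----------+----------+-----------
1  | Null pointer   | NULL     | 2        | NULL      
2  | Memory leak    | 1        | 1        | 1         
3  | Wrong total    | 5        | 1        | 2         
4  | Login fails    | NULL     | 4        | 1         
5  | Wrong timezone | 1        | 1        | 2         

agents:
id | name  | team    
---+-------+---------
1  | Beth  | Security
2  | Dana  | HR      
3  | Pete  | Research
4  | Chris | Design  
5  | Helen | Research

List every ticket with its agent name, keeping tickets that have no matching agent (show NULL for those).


LEFT JOIN keeps every row from tickets (the left table); where agent_id has no match in agents, the agent columns become NULL. Walk through each ticket:
  - ticket 1 (Null pointer): agent_id=NULL, no match -> kept with NULL
  - ticket 2 (Memory leak): agent_id=1 -> matches Beth
  - ticket 3 (Wrong total): agent_id=5 -> matches Helen
  - ticket 4 (Login fails): agent_id=NULL, no match -> kept with NULL
  - ticket 5 (Wrong timezone): agent_id=1 -> matches Beth
All 5 rows appear; 2 have NULL agent.

SQL:
SELECT a.title, b.name AS agent
FROM tickets a
LEFT JOIN agents b ON a.agent_id = b.id

Result:
title          | agent
---------------+------
Null pointer   | NULL 
Memory leak    | Beth 
Wrong total    | Helen
Login fails    | NULL 
Wrong timezone | Beth 


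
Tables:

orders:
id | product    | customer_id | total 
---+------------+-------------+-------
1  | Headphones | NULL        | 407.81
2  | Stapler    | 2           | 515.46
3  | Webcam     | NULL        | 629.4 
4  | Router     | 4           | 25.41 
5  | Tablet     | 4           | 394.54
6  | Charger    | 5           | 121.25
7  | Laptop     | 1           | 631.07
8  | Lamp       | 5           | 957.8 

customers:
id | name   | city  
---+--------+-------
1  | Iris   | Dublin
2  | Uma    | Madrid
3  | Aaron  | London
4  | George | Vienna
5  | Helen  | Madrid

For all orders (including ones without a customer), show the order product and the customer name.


LEFT JOIN keeps every row from orders (the left table); where customer_id has no match in customers, the customer columns become NULL. Walk through each order:
  - order 1 (Headphones): customer_id=NULL, no match -> kept with NULL
  - order 2 (Stapler): customer_id=2 -> matches Uma
  - order 3 (Webcam): customer_id=NULL, no match -> kept with NULL
  - order 4 (Router): customer_id=4 -> matches George
  - order 5 (Tablet): customer_id=4 -> matches George
  - order 6 (Charger): customer_id=5 -> matches Helen
  - order 7 (Laptop): customer_id=1 -> matches Iris
  - order 8 (Lamp): customer_id=5 -> matches Helen
All 8 rows appear; 2 have NULL customer.

SQL:
SELECT a.product, b.name AS customer
FROM orders a
LEFT JOIN customers b ON a.customer_id = b.id

Result:
product    | customer
-----------+---------
Headphones | NULL    
Stapler    | Uma     
Webcam     | NULL    
Router     | George  
Tablet     | George  
Charger    | Helen   
Laptop     | Iris    
Lamp       | Helen   


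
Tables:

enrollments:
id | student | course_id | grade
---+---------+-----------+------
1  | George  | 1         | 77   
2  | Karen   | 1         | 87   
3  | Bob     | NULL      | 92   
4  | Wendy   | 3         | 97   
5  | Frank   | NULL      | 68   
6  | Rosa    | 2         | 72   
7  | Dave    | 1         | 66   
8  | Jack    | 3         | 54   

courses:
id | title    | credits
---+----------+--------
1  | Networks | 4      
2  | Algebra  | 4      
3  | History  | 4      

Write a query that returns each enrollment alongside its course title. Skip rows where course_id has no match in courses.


INNER JOIN keeps only enrollments rows whose course_id matches an id in courses. Walk through each enrollment:
  - enrollment 1 (George): course_id=1 -> matches Networks
  - enrollment 2 (Karen): course_id=1 -> matches Networks
  - enrollment 3 (Bob): course_id=NULL, no match -> dropped
  - enrollment 4 (Wendy): course_id=3 -> matches History
  - enrollment 5 (Frank): course_id=NULL, no match -> dropped
  - enrollment 6 (Rosa): course_id=2 -> matches Algebra
  - enrollment 7 (Dave): course_id=1 -> matches Networks
  - enrollment 8 (Jack): course_id=3 -> matches History
So 2 of 8 rows are dropped.

SQL:
SELECT a.student, b.title AS course
FROM enrollments a
INNER JOIN courses b ON a.course_id = b.id

Result:
student | course  
--------+---------
George  | Networks
Karen   | Networks
Wendy   | History 
Rosa    | Algebra 
Dave    | Networks
Jack    | History 


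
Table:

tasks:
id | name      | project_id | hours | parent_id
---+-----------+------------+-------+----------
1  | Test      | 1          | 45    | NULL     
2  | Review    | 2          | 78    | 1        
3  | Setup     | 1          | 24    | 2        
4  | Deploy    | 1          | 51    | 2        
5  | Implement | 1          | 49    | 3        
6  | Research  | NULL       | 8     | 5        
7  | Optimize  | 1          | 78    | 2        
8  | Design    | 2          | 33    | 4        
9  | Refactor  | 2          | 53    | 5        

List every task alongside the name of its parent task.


This is a self-join: tasks is joined to a second copy of itself, matching each row's parent_id to another row's id. Use LEFT JOIN so rows with parent_id=NULL are kept.
  - task 1 (Test): parent_id=NULL -> NULL
  - task 2 (Review): parent_id=1 -> Test
  - task 3 (Setup): parent_id=2 -> Review
  - task 4 (Deploy): parent_id=2 -> Review
  - task 5 (Implement): parent_id=3 -> Setup
  - task 6 (Research): parent_id=5 -> Implement
  - task 7 (Optimize): parent_id=2 -> Review
  - task 8 (Design): parent_id=4 -> Deploy
  - task 9 (Refactor): parent_id=5 -> Implement

SQL:
SELECT a.name AS item, b.name AS parent
FROM tasks a
LEFT JOIN tasks b ON a.parent_id = b.id

Result:
item      | parent   
----------+----------
Test      | NULL     
Review    | Test     
Setup     | Review   
Deploy    | Review   
Implement | Setup    
Research  | Implement
Optimize  | Review   
Design    | Deploy   
Refactor  | Implement


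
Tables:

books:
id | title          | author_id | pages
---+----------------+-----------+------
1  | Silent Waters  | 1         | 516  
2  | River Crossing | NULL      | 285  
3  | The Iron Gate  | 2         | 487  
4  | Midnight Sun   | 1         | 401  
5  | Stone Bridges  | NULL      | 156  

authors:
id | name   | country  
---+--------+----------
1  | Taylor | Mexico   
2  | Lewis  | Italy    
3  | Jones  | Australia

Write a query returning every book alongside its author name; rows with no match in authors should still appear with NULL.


LEFT JOIN keeps every row from books (the left table); where author_id has no match in authors, the author columns become NULL. Walk through each book:
  - book 1 (Silent Waters): author_id=1 -> matches Taylor
  - book 2 (River Crossing): author_id=NULL, no match -> kept with NULL
  - book 3 (The Iron Gate): author_id=2 -> matches Lewis
  - book 4 (Midnight Sun): author_id=1 -> matches Taylor
  - book 5 (Stone Bridges): author_id=NULL, no match -> kept with NULL
All 5 rows appear; 2 have NULL author.

SQL:
SELECT a.title, b.name AS author
FROM books a
LEFT JOIN authors b ON a.author_id = b.id

Result:
title          | author
---------------+-------
Silent Waters  | Taylor
River Crossing | NULL  
The Iron Gate  | Lewis 
Midnight Sun   | Taylor
Stone Bridges  | NULL  


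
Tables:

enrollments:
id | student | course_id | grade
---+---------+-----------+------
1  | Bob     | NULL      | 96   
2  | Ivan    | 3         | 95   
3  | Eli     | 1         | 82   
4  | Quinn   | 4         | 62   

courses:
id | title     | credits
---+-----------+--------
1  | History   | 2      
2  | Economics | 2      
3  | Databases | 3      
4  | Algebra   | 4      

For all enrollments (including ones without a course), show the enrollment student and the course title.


LEFT JOIN keeps every row from enrollments (the left table); where course_id has no match in courses, the course columns become NULL. Walk through each enrollment:
  - enrollment 1 (Bob): course_id=NULL, no match -> kept with NULL
  - enrollment 2 (Ivan): course_id=3 -> matches Databases
  - enrollment 3 (Eli): course_id=1 -> matches History
  - enrollment 4 (Quinn): course_id=4 -> matches Algebra
All 4 rows appear; 1 has NULL course.

SQL:
SELECT a.student, b.title AS course
FROM enrollments a
LEFT JOIN courses b ON a.course_id = b.id

Result:
student | course   
--------+----------
Bob     | NULL     
Ivan    | Databases
Eli     | History  
Quinn   | Algebra  


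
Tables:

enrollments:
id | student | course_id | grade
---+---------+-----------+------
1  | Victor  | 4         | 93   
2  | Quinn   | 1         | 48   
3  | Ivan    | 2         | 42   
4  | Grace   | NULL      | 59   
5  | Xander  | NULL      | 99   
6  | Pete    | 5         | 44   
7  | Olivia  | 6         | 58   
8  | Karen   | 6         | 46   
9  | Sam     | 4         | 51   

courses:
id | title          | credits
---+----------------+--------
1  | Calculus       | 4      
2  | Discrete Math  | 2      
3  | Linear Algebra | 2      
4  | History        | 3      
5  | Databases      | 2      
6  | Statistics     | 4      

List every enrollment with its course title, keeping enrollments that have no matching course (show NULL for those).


LEFT JOIN keeps every row from enrollments (the left table); where course_id has no match in courses, the course columns become NULL. Walk through each enrollment:
  - enrollment 1 (Victor): course_id=4 -> matches History
  - enrollment 2 (Quinn): course_id=1 -> matches Calculus
  - enrollment 3 (Ivan): course_id=2 -> matches Discrete Math
  - enrollment 4 (Grace): course_id=NULL, no match -> kept with NULL
  - enrollment 5 (Xander): course_id=NULL, no match -> kept with NULL
  - enrollment 6 (Pete): course_id=5 -> matches Databases
  - enrollment 7 (Olivia): course_id=6 -> matches Statistics
  - enrollment 8 (Karen): course_id=6 -> matches Statistics
  - enrollment 9 (Sam): course_id=4 -> matches History
All 9 rows appear; 2 have NULL course.

SQL:
SELECT a.student, b.title AS course
FROM enrollments a
LEFT JOIN courses b ON a.course_id = b.id

Result:
student | course       
--------+--------------
Victor  | History      
Quinn   | Calculus     
Ivan    | Discrete Math
Grace   | NULL         
Xander  | NULL         
Pete    | Databases    
Olivia  | Statistics   
Karen   | Statistics   
Sam     | History      


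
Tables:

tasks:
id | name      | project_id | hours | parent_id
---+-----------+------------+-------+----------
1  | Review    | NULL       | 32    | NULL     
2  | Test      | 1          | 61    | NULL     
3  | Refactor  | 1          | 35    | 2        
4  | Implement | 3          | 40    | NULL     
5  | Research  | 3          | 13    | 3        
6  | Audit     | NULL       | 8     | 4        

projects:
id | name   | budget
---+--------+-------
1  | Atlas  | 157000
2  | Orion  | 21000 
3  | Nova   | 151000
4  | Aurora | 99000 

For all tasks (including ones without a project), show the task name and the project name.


LEFT JOIN keeps every row from tasks (the left table); where project_id has no match in projects, the project columns become NULL. Walk through each task:
  - task 1 (Review): project_id=NULL, no match -> kept with NULL
  - task 2 (Test): project_id=1 -> matches Atlas
  - task 3 (Refactor): project_id=1 -> matches Atlas
  - task 4 (Implement): project_id=3 -> matches Nova
  - task 5 (Research): project_id=3 -> matches Nova
  - task 6 (Audit): project_id=NULL, no match -> kept with NULL
All 6 rows appear; 2 have NULL project.

SQL:
SELECT a.name, b.name AS project
FROM tasks a
LEFT JOIN projects b ON a.project_id = b.id

Result:
name      | project
----------+--------
Review    | NULL   
Test      | Atlas  
Refactor  | Atlas  
Implement | Nova   
Research  | Nova   
Audit     | NULL   


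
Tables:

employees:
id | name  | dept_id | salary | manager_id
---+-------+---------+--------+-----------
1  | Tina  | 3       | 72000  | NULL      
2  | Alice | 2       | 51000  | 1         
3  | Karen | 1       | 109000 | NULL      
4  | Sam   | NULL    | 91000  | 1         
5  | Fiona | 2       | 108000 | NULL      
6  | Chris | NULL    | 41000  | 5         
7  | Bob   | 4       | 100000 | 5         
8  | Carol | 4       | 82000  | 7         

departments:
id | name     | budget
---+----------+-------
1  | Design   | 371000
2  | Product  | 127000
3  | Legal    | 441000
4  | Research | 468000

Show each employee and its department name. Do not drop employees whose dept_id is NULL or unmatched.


LEFT JOIN keeps every row from employees (the left table); where dept_id has no match in departments, the department columns become NULL. Walk through each employee:
  - employee 1 (Tina): dept_id=3 -> matches Legal
  - employee 2 (Alice): dept_id=2 -> matches Product
  - employee 3 (Karen): dept_id=1 -> matches Design
  - employee 4 (Sam): dept_id=NULL, no match -> kept with NULL
  - employee 5 (Fiona): dept_id=2 -> matches Product
  - employee 6 (Chris): dept_id=NULL, no match -> kept with NULL
  - employee 7 (Bob): dept_id=4 -> matches Research
  - employee 8 (Carol): dept_id=4 -> matches Research
All 8 rows appear; 2 have NULL department.

SQL:
SELECT a.name, b.name AS department
FROM employees a
LEFT JOIN departments b ON a.dept_id = b.id

Result:
name  | department
------+-----------
Tina  | Legal     
Alice | Product   
Karen | Design    
Sam   | NULL      
Fiona | Product   
Chris | NULL      
Bob   | Research  
Carol | Research  


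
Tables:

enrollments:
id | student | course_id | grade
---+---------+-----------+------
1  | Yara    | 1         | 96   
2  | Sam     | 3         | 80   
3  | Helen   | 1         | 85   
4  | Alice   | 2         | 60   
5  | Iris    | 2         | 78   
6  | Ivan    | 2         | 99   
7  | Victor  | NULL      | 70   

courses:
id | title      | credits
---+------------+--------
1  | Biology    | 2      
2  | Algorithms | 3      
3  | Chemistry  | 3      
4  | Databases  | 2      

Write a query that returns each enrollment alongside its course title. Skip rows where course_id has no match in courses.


INNER JOIN keeps only enrollments rows whose course_id matches an id in courses. Walk through each enrollment:
  - enrollment 1 (Yara): course_id=1 -> matches Biology
  - enrollment 2 (Sam): course_id=3 -> matches Chemistry
  - enrollment 3 (Helen): course_id=1 -> matches Biology
  - enrollment 4 (Alice): course_id=2 -> matches Algorithms
  - enrollment 5 (Iris): course_id=2 -> matches Algorithms
  - enrollment 6 (Ivan): course_id=2 -> matches Algorithms
  - enrollment 7 (Victor): course_id=NULL, no match -> dropped
So 1 of 7 rows is dropped.

SQL:
SELECT a.student, b.title AS course
FROM enrollments a
INNER JOIN courses b ON a.course_id = b.id

Result:
student | course    
--------+-----------
Yara    | Biology   
Sam     | Chemistry 
Helen   | Biology   
Alice   | Algorithms
Iris    | Algorithms
Ivan    | Algorithms


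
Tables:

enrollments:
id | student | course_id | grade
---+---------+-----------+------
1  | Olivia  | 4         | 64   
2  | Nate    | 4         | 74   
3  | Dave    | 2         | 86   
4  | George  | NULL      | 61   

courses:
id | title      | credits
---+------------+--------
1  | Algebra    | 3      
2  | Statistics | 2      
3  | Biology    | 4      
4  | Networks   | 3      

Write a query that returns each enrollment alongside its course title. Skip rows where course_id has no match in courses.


INNER JOIN keeps only enrollments rows whose course_id matches an id in courses. Walk through each enrollment:
  - enrollment 1 (Olivia): course_id=4 -> matches Networks
  - enrollment 2 (Nate): course_id=4 -> matches Networks
  - enrollment 3 (Dave): course_id=2 -> matches Statistics
  - enrollment 4 (George): course_id=NULL, no match -> dropped
So 1 of 4 rows is dropped.

SQL:
SELECT a.student, b.title AS course
FROM enrollments a
INNER JOIN courses b ON a.course_id = b.id

Result:
student | course    
--------+-----------
Olivia  | Networks  
Nate    | Networks  
Dave    | Statistics


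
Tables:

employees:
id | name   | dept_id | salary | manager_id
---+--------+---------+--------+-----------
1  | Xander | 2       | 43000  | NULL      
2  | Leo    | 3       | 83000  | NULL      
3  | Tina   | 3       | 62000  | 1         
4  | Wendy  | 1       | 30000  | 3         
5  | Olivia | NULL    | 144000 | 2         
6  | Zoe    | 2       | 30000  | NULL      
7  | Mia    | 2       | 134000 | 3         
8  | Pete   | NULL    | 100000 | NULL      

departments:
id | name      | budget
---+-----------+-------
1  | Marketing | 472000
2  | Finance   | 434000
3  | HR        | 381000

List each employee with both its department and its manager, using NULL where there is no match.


Two LEFT JOINs from the same base table employees: one to departments via dept_id, one to employees itself via manager_id. Both are LEFT so every employee is preserved.
Match against departments:
  - employee 1 (Xander): dept_id=2 -> matches Finance
  - employee 2 (Leo): dept_id=3 -> matches HR
  - employee 3 (Tina): dept_id=3 -> matches HR
  - employee 4 (Wendy): dept_id=1 -> matches Marketing
  - employee 5 (Olivia): dept_id=NULL, no match -> kept with NULL
  - employee 6 (Zoe): dept_id=2 -> matches Finance
  - employee 7 (Mia): dept_id=2 -> matches Finance
  - employee 8 (Pete): dept_id=NULL, no match -> kept with NULL
Match against employees (self):
  - employee 1 (Xander): manager_id=NULL -> NULL
  - employee 2 (Leo): manager_id=NULL -> NULL
  - employee 3 (Tina): manager_id=1 -> Xander
  - employee 4 (Wendy): manager_id=3 -> Tina
  - employee 5 (Olivia): manager_id=2 -> Leo
  - employee 6 (Zoe): manager_id=NULL -> NULL
  - employee 7 (Mia): manager_id=3 -> Tina
  - employee 8 (Pete): manager_id=NULL -> NULL

SQL:
SELECT a.name, b.name AS department, c.name AS manager
FROM employees a
LEFT JOIN departments b ON a.dept_id = b.id
LEFT JOIN employees c ON a.manager_id = c.id

Result:
name   | department | manager
-------+------------+--------
Xander | Finance    | NULL   
Leo    | HR         | NULL   
Tina   | HR         | Xander 
Wendy  | Marketing  | Tina   
Olivia | NULL       | Leo    
Zoe    | Finance    | NULL   
Mia    | Finance    | Tina   
Pete   | NULL       | NULL   


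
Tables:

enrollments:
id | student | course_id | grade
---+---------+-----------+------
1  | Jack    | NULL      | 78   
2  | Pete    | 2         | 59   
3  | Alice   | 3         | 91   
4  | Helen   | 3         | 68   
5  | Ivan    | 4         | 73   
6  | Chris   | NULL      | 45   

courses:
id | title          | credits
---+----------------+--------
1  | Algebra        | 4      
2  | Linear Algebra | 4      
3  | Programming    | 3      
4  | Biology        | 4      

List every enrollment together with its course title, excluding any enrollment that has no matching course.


INNER JOIN keeps only enrollments rows whose course_id matches an id in courses. Walk through each enrollment:
  - enrollment 1 (Jack): course_id=NULL, no match -> dropped
  - enrollment 2 (Pete): course_id=2 -> matches Linear Algebra
  - enrollment 3 (Alice): course_id=3 -> matches Programming
  - enrollment 4 (Helen): course_id=3 -> matches Programming
  - enrollment 5 (Ivan): course_id=4 -> matches Biology
  - enrollment 6 (Chris): course_id=NULL, no match -> dropped
So 2 of 6 rows are dropped.

SQL:
SELECT a.student, b.title AS course
FROM enrollments a
INNER JOIN courses b ON a.course_id = b.id

Result:
student | course        
--------+---------------
Pete    | Linear Algebra
Alice   | Programming   
Helen   | Programming   
Ivan    | Biology       


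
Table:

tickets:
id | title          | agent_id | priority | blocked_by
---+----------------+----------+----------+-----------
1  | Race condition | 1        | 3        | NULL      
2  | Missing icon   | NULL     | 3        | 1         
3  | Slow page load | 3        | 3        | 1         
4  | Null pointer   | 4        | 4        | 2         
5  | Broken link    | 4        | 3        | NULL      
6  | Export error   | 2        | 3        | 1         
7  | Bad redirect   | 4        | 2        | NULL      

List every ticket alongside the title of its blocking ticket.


This is a self-join: tickets is joined to a second copy of itself, matching each row's blocked_by to another row's id. Use LEFT JOIN so rows with blocked_by=NULL are kept.
  - ticket 1 (Race condition): blocked_by=NULL -> NULL
  - ticket 2 (Missing icon): blocked_by=1 -> Race condition
  - ticket 3 (Slow page load): blocked_by=1 -> Race condition
  - ticket 4 (Null pointer): blocked_by=2 -> Missing icon
  - ticket 5 (Broken link): blocked_by=NULL -> NULL
  - ticket 6 (Export error): blocked_by=1 -> Race condition
  - ticket 7 (Bad redirect): blocked_by=NULL -> NULL

SQL:
SELECT a.title AS item, b.title AS blocked_by
FROM tickets a
LEFT JOIN tickets b ON a.blocked_by = b.id

Result:
item           | blocked_by    
---------------+---------------
Race condition | NULL          
Missing icon   | Race condition
Slow page load | Race condition
Null pointer   | Missing icon  
Broken link    | NULL          
Export error   | Race condition
Bad redirect   | NULL          


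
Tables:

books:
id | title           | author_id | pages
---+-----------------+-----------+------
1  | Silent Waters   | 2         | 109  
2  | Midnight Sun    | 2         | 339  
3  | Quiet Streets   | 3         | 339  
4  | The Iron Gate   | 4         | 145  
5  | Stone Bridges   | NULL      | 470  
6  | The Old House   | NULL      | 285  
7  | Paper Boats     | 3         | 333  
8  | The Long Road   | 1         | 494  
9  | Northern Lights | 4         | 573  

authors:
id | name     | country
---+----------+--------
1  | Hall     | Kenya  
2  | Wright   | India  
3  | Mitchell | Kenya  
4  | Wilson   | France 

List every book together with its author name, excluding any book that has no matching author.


INNER JOIN keeps only books rows whose author_id matches an id in authors. Walk through each book:
  - book 1 (Silent Waters): author_id=2 -> matches Wright
  - book 2 (Midnight Sun): author_id=2 -> matches Wright
  - book 3 (Quiet Streets): author_id=3 -> matches Mitchell
  - book 4 (The Iron Gate): author_id=4 -> matches Wilson
  - book 5 (Stone Bridges): author_id=NULL, no match -> dropped
  - book 6 (The Old House): author_id=NULL, no match -> dropped
  - book 7 (Paper Boats): author_id=3 -> matches Mitchell
  - book 8 (The Long Road): author_id=1 -> matches Hall
  - book 9 (Northern Lights): author_id=4 -> matches Wilson
So 2 of 9 rows are dropped.

SQL:
SELECT a.title, b.name AS author
FROM books a
INNER JOIN authors b ON a.author_id = b.id

Result:
title           | author  
----------------+---------
Silent Waters   | Wright  
Midnight Sun    | Wright  
Quiet Streets   | Mitchell
The Iron Gate   | Wilson  
Paper Boats     | Mitchell
The Long Road   | Hall    
Northern Lights | Wilson  


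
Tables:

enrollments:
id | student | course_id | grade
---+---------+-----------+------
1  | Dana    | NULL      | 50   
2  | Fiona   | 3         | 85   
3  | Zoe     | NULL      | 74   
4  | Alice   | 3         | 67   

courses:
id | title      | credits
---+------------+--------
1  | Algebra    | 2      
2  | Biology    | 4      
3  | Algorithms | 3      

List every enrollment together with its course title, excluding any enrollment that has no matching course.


INNER JOIN keeps only enrollments rows whose course_id matches an id in courses. Walk through each enrollment:
  - enrollment 1 (Dana): course_id=NULL, no match -> dropped
  - enrollment 2 (Fiona): course_id=3 -> matches Algorithms
  - enrollment 3 (Zoe): course_id=NULL, no match -> dropped
  - enrollment 4 (Alice): course_id=3 -> matches Algorithms
So 2 of 4 rows are dropped.

SQL:
SELECT a.student, b.title AS course
FROM enrollments a
INNER JOIN courses b ON a.course_id = b.id

Result:
student | course    
--------+-----------
Fiona   | Algorithms
Alice   | Algorithms


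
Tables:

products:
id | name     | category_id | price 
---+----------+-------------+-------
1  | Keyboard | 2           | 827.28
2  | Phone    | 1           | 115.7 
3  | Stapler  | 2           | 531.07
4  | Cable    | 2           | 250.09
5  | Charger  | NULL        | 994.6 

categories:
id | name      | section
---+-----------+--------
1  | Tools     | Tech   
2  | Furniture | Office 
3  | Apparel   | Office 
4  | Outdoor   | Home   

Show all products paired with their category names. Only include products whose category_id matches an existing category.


INNER JOIN keeps only products rows whose category_id matches an id in categories. Walk through each product:
  - product 1 (Keyboard): category_id=2 -> matches Furniture
  - product 2 (Phone): category_id=1 -> matches Tools
  - product 3 (Stapler): category_id=2 -> matches Furniture
  - product 4 (Cable): category_id=2 -> matches Furniture
  - product 5 (Charger): category_id=NULL, no match -> dropped
So 1 of 5 rows is dropped.

SQL:
SELECT a.name, b.name AS category
FROM products a
INNER JOIN categories b ON a.category_id = b.id

Result:
name     | category 
---------+----------
Keyboard | Furniture
Phone    | Tools    
Stapler  | Furniture
Cable    | Furniture


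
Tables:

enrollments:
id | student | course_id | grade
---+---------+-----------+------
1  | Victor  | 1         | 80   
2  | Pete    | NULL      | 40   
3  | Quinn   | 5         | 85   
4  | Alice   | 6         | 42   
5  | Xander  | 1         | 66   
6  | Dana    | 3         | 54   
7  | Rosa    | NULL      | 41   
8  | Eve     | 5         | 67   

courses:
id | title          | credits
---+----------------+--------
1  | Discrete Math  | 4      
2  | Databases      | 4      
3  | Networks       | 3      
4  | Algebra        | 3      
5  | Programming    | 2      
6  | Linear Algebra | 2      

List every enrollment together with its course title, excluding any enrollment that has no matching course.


INNER JOIN keeps only enrollments rows whose course_id matches an id in courses. Walk through each enrollment:
  - enrollment 1 (Victor): course_id=1 -> matches Discrete Math
  - enrollment 2 (Pete): course_id=NULL, no match -> dropped
  - enrollment 3 (Quinn): course_id=5 -> matches Programming
  - enrollment 4 (Alice): course_id=6 -> matches Linear Algebra
  - enrollment 5 (Xander): course_id=1 -> matches Discrete Math
  - enrollment 6 (Dana): course_id=3 -> matches Networks
  - enrollment 7 (Rosa): course_id=NULL, no match -> dropped
  - enrollment 8 (Eve): course_id=5 -> matches Programming
So 2 of 8 rows are dropped.

SQL:
SELECT a.student, b.title AS course
FROM enrollments a
INNER JOIN courses b ON a.course_id = b.id

Result:
student | course        
--------+---------------
Victor  | Discrete Math 
Quinn   | Programming   
Alice   | Linear Algebra
Xander  | Discrete Math 
Dana    | Networks      
Eve     | Programming   
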